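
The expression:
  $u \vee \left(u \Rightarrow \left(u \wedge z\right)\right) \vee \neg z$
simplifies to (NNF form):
$\text{True}$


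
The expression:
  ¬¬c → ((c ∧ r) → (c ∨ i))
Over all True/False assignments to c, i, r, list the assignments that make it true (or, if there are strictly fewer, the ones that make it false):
is always true.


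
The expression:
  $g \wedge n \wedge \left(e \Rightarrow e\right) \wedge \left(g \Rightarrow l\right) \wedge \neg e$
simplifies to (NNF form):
$g \wedge l \wedge n \wedge \neg e$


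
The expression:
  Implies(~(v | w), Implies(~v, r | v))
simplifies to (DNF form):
r | v | w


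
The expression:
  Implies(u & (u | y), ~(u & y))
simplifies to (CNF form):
~u | ~y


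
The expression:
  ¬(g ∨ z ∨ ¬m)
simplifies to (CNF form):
m ∧ ¬g ∧ ¬z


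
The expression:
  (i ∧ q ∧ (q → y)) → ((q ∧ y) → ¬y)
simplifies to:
¬i ∨ ¬q ∨ ¬y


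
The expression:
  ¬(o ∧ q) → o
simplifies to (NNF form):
o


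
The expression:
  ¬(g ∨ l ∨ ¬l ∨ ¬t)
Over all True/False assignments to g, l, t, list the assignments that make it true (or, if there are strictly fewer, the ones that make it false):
is never true.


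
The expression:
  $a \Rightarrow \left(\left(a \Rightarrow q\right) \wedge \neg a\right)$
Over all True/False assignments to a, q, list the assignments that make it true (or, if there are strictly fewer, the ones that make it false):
is true only for:
  a=False, q=False;
  a=False, q=True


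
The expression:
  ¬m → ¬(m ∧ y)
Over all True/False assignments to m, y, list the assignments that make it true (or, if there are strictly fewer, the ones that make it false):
is always true.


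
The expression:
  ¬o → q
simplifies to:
o ∨ q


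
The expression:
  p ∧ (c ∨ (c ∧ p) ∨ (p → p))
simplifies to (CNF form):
p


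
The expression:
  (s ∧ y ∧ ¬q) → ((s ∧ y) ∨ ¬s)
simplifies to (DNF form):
True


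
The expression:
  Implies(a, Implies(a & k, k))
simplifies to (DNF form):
True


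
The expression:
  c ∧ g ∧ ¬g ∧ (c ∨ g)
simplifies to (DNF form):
False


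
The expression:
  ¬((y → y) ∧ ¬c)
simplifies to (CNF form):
c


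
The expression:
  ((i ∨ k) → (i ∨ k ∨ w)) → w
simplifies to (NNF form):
w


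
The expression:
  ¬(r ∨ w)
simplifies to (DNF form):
¬r ∧ ¬w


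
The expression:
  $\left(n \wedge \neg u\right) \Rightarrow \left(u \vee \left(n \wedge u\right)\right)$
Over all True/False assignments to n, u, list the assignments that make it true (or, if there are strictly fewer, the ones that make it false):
is false only for:
  n=True, u=False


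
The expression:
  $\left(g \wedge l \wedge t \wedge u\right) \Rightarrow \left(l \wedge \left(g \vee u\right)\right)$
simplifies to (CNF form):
$\text{True}$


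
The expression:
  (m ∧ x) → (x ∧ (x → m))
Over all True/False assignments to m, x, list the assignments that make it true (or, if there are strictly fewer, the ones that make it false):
is always true.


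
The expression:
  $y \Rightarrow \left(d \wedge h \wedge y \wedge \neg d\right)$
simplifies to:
$\neg y$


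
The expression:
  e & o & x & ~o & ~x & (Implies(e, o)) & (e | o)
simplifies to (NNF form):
False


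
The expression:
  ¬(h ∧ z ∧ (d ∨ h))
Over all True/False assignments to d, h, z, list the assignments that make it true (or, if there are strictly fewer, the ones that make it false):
is false only for:
  d=False, h=True, z=True;
  d=True, h=True, z=True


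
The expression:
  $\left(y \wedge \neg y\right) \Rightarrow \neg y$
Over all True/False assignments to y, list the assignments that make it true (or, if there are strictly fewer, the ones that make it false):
is always true.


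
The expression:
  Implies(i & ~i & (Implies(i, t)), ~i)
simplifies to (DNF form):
True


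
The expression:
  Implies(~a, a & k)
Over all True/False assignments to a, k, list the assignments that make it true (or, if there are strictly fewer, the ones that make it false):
is true only for:
  a=True, k=False;
  a=True, k=True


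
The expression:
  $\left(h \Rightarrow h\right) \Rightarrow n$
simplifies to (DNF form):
$n$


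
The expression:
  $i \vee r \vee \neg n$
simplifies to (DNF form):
$i \vee r \vee \neg n$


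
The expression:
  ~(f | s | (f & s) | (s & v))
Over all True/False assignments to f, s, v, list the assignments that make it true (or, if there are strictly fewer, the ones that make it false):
is true only for:
  f=False, s=False, v=False;
  f=False, s=False, v=True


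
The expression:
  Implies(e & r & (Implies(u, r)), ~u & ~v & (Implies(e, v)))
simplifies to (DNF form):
~e | ~r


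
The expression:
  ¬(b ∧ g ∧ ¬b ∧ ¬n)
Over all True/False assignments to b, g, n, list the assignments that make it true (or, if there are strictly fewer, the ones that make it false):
is always true.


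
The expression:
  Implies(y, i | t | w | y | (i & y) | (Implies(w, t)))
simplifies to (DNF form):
True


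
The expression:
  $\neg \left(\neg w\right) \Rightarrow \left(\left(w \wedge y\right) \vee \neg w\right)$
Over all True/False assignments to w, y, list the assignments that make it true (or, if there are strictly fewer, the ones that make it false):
is false only for:
  w=True, y=False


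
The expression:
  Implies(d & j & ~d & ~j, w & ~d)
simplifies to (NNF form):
True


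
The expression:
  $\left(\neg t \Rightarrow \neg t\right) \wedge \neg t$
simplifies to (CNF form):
$\neg t$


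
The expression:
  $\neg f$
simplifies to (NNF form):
$\neg f$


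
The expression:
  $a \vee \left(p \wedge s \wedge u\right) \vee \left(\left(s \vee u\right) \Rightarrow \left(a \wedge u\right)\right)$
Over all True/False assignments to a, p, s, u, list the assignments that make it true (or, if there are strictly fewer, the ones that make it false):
is false only for:
  a=False, p=False, s=False, u=True;
  a=False, p=False, s=True, u=False;
  a=False, p=False, s=True, u=True;
  a=False, p=True, s=False, u=True;
  a=False, p=True, s=True, u=False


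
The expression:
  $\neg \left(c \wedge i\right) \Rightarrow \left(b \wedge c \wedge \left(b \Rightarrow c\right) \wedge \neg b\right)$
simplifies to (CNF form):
$c \wedge i$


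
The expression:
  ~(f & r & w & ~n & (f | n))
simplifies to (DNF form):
n | ~f | ~r | ~w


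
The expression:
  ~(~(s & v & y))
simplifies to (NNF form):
s & v & y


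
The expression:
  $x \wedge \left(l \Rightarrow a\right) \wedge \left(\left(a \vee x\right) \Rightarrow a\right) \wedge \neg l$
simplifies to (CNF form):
$a \wedge x \wedge \neg l$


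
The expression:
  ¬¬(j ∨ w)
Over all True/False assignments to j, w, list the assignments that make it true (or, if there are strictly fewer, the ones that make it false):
is false only for:
  j=False, w=False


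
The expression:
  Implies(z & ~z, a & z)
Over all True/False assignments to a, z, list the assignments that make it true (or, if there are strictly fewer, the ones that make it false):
is always true.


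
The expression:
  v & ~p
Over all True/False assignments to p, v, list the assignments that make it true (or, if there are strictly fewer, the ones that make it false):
is true only for:
  p=False, v=True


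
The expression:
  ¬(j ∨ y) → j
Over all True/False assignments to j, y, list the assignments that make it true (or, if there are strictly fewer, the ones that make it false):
is false only for:
  j=False, y=False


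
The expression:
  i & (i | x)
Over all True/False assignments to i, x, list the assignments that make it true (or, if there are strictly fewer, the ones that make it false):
is true only for:
  i=True, x=False;
  i=True, x=True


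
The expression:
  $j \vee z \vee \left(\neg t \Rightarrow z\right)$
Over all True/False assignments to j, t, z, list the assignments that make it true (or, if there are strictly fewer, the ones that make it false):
is false only for:
  j=False, t=False, z=False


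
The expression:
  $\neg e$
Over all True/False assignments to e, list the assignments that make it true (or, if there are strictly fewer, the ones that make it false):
is true only for:
  e=False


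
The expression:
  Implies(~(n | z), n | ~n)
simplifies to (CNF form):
True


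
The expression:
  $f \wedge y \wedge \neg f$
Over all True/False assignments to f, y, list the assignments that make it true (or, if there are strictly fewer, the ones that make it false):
is never true.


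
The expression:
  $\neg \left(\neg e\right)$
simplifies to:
$e$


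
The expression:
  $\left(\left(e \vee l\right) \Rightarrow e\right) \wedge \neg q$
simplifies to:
$\neg q \wedge \left(e \vee \neg l\right)$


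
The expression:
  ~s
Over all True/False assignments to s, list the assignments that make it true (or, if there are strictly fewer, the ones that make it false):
is true only for:
  s=False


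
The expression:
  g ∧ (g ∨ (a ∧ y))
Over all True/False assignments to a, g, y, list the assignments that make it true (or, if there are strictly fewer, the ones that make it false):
is true only for:
  a=False, g=True, y=False;
  a=False, g=True, y=True;
  a=True, g=True, y=False;
  a=True, g=True, y=True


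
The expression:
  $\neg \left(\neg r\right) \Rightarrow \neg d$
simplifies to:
$\neg d \vee \neg r$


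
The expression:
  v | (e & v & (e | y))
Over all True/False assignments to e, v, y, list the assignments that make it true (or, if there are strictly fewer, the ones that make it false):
is true only for:
  e=False, v=True, y=False;
  e=False, v=True, y=True;
  e=True, v=True, y=False;
  e=True, v=True, y=True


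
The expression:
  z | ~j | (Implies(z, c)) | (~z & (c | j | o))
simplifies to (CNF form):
True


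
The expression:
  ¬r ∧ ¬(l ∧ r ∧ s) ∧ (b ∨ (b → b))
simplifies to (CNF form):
¬r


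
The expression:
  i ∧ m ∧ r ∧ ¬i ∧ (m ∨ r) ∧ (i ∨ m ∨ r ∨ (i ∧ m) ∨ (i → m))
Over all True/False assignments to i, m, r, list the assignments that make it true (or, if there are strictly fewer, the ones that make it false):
is never true.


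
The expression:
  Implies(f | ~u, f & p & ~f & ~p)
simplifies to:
u & ~f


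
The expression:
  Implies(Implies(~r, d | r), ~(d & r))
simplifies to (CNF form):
~d | ~r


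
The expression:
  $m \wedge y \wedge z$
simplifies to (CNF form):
$m \wedge y \wedge z$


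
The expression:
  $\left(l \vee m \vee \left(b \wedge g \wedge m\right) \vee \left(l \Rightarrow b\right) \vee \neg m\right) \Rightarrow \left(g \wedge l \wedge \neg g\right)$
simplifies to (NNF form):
$\text{False}$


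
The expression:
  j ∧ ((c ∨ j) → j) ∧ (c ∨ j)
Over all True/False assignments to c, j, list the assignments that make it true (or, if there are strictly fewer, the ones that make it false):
is true only for:
  c=False, j=True;
  c=True, j=True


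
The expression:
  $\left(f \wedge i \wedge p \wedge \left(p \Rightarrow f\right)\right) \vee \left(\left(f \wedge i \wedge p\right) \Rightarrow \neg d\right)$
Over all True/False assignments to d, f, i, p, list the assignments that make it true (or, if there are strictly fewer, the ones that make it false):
is always true.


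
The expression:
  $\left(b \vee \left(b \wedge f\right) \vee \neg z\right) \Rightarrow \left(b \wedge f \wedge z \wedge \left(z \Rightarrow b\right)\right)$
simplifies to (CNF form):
$z \wedge \left(f \vee \neg b\right)$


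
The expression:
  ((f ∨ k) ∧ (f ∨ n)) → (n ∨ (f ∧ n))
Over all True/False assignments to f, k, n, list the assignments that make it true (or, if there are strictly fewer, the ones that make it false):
is false only for:
  f=True, k=False, n=False;
  f=True, k=True, n=False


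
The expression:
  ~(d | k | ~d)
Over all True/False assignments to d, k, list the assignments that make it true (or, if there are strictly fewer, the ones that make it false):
is never true.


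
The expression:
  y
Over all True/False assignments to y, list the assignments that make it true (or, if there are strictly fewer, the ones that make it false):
is true only for:
  y=True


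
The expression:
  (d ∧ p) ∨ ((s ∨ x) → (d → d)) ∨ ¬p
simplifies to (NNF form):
True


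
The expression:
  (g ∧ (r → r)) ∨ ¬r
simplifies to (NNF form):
g ∨ ¬r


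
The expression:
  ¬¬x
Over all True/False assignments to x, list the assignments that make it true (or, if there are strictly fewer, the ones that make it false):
is true only for:
  x=True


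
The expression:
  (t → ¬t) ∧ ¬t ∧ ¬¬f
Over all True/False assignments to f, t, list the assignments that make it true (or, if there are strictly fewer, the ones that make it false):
is true only for:
  f=True, t=False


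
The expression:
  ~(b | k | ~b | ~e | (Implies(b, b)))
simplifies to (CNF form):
False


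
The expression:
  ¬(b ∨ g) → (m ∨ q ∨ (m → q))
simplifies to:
True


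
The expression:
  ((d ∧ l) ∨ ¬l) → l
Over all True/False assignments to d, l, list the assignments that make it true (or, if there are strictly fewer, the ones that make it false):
is true only for:
  d=False, l=True;
  d=True, l=True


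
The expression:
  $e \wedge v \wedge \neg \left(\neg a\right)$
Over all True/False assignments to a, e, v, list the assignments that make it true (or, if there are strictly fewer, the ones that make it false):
is true only for:
  a=True, e=True, v=True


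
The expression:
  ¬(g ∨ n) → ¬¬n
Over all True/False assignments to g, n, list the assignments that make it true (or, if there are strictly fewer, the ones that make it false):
is false only for:
  g=False, n=False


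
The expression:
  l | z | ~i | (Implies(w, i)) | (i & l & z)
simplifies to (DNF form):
True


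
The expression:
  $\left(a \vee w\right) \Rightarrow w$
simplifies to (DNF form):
$w \vee \neg a$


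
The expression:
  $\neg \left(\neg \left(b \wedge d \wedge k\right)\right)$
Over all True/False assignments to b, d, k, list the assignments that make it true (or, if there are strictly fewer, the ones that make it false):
is true only for:
  b=True, d=True, k=True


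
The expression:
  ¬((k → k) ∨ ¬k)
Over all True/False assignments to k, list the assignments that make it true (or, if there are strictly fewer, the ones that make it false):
is never true.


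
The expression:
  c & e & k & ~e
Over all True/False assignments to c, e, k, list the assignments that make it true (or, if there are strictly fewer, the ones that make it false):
is never true.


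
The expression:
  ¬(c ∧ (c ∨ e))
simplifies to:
¬c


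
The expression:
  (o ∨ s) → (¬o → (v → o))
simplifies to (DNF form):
o ∨ ¬s ∨ ¬v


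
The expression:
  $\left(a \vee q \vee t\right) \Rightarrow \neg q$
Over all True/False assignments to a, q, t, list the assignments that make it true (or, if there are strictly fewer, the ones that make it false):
is true only for:
  a=False, q=False, t=False;
  a=False, q=False, t=True;
  a=True, q=False, t=False;
  a=True, q=False, t=True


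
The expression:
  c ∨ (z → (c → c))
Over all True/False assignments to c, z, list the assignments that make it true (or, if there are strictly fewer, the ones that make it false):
is always true.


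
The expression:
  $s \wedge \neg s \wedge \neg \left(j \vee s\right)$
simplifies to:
$\text{False}$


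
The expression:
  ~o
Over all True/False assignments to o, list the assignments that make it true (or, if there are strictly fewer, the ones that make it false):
is true only for:
  o=False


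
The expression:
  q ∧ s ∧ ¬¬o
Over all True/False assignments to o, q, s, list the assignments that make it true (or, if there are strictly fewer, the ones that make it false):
is true only for:
  o=True, q=True, s=True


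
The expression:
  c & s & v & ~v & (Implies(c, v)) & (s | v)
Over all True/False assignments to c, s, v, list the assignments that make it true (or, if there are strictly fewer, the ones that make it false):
is never true.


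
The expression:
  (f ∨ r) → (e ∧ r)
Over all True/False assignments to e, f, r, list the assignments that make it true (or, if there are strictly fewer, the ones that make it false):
is true only for:
  e=False, f=False, r=False;
  e=True, f=False, r=False;
  e=True, f=False, r=True;
  e=True, f=True, r=True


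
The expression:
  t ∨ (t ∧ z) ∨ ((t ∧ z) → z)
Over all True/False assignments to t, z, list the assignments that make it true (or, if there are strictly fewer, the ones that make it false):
is always true.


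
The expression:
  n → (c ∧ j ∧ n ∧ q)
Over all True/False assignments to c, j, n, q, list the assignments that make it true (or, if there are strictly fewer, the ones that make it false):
is false only for:
  c=False, j=False, n=True, q=False;
  c=False, j=False, n=True, q=True;
  c=False, j=True, n=True, q=False;
  c=False, j=True, n=True, q=True;
  c=True, j=False, n=True, q=False;
  c=True, j=False, n=True, q=True;
  c=True, j=True, n=True, q=False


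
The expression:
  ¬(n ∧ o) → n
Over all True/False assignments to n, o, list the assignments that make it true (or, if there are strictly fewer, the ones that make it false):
is true only for:
  n=True, o=False;
  n=True, o=True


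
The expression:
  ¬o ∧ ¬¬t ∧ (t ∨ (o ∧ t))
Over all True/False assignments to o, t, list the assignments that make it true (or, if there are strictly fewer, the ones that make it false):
is true only for:
  o=False, t=True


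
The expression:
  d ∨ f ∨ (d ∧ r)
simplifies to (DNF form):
d ∨ f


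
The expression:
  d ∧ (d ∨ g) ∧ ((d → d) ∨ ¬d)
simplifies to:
d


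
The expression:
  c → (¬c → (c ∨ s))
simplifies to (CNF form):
True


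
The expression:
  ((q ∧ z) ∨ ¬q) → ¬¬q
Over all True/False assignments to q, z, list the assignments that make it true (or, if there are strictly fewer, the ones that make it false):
is true only for:
  q=True, z=False;
  q=True, z=True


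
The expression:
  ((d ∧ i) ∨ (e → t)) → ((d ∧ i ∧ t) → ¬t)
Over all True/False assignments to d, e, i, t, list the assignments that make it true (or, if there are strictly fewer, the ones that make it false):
is false only for:
  d=True, e=False, i=True, t=True;
  d=True, e=True, i=True, t=True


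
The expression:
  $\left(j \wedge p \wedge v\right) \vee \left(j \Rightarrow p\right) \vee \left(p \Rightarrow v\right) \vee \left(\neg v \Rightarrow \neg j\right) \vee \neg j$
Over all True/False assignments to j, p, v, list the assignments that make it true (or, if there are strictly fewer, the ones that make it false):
is always true.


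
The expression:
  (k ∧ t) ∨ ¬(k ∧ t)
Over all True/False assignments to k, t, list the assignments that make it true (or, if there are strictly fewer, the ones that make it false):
is always true.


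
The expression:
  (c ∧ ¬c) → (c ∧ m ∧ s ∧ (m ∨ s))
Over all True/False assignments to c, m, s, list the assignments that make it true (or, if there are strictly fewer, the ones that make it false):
is always true.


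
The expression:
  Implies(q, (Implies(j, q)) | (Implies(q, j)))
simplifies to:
True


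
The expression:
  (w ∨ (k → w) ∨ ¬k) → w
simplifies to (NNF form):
k ∨ w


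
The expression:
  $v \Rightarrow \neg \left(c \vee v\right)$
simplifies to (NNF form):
$\neg v$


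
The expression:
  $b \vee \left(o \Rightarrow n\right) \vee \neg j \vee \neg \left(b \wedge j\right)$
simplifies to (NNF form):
$\text{True}$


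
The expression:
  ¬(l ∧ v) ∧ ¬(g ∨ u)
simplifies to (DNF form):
(¬g ∧ ¬l ∧ ¬u) ∨ (¬g ∧ ¬u ∧ ¬v)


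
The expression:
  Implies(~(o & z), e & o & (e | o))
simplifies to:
o & (e | z)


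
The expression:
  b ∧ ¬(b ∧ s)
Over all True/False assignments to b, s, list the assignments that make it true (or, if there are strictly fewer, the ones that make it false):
is true only for:
  b=True, s=False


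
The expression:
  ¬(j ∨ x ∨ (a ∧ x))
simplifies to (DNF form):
¬j ∧ ¬x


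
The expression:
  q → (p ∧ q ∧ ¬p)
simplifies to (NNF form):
¬q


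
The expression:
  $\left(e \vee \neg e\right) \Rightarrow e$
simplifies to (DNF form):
$e$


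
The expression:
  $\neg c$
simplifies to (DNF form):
$\neg c$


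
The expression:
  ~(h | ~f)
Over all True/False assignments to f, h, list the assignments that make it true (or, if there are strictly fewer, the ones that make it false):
is true only for:
  f=True, h=False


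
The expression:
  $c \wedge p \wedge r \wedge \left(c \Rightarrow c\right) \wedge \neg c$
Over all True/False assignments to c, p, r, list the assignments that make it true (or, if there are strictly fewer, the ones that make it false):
is never true.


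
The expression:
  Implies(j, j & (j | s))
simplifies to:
True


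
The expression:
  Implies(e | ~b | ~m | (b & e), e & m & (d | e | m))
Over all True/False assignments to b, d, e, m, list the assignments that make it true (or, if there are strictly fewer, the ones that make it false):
is true only for:
  b=False, d=False, e=True, m=True;
  b=False, d=True, e=True, m=True;
  b=True, d=False, e=False, m=True;
  b=True, d=False, e=True, m=True;
  b=True, d=True, e=False, m=True;
  b=True, d=True, e=True, m=True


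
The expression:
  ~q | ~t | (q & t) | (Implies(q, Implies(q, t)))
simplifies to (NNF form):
True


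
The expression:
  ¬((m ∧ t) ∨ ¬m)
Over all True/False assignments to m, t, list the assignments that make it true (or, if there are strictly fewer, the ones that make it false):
is true only for:
  m=True, t=False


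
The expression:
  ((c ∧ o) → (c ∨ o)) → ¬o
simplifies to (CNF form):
¬o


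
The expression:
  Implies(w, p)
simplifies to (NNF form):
p | ~w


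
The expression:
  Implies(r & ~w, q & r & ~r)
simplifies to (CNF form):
w | ~r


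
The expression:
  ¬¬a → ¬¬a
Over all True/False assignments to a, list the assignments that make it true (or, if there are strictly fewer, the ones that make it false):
is always true.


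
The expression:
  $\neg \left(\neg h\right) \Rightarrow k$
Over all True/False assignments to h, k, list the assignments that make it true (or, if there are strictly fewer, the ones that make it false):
is false only for:
  h=True, k=False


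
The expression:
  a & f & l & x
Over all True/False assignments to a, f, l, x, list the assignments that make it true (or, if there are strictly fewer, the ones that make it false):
is true only for:
  a=True, f=True, l=True, x=True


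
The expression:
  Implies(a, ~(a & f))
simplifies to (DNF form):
~a | ~f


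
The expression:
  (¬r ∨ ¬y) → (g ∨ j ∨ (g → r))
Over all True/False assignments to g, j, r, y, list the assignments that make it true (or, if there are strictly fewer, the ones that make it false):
is always true.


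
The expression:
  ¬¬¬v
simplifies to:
¬v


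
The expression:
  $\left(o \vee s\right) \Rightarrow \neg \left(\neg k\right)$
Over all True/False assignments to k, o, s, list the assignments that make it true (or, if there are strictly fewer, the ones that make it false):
is false only for:
  k=False, o=False, s=True;
  k=False, o=True, s=False;
  k=False, o=True, s=True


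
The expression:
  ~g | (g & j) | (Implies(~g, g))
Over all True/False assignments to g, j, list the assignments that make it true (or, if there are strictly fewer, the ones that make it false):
is always true.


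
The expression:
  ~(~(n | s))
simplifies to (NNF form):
n | s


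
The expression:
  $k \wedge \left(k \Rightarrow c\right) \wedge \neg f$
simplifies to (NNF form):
$c \wedge k \wedge \neg f$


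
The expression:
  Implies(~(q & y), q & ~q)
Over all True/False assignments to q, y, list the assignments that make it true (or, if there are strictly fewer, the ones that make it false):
is true only for:
  q=True, y=True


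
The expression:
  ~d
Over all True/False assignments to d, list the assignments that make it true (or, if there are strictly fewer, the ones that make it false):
is true only for:
  d=False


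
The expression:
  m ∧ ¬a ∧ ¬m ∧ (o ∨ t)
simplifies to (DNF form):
False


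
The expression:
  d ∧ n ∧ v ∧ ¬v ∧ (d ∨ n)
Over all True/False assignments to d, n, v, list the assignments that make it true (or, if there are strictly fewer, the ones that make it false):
is never true.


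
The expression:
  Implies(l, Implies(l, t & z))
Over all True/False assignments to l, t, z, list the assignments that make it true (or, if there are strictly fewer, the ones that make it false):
is false only for:
  l=True, t=False, z=False;
  l=True, t=False, z=True;
  l=True, t=True, z=False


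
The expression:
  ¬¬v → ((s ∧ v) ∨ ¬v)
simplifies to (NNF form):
s ∨ ¬v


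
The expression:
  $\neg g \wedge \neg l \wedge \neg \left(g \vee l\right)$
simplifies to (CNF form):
$\neg g \wedge \neg l$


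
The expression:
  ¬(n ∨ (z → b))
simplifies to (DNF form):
z ∧ ¬b ∧ ¬n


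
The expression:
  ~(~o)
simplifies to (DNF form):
o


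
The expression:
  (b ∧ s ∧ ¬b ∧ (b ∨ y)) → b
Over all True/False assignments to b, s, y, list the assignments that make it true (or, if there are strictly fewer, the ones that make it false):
is always true.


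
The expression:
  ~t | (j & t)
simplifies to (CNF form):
j | ~t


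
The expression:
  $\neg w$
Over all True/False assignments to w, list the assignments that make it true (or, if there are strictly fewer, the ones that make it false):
is true only for:
  w=False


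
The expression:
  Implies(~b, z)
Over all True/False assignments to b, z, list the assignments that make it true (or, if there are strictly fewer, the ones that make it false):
is false only for:
  b=False, z=False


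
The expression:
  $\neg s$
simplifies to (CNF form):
$\neg s$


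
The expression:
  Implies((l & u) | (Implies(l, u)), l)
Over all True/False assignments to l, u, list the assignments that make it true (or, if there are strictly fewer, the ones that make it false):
is true only for:
  l=True, u=False;
  l=True, u=True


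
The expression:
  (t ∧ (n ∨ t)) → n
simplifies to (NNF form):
n ∨ ¬t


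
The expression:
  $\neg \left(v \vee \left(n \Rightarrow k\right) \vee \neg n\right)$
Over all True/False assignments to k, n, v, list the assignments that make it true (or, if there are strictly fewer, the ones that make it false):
is true only for:
  k=False, n=True, v=False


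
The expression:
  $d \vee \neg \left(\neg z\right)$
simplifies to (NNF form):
$d \vee z$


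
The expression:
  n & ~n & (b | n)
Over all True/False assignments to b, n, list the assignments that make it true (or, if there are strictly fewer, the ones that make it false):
is never true.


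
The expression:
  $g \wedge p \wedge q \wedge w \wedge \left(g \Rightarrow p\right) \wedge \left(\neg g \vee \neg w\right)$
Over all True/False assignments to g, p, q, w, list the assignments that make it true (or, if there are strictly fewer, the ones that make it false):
is never true.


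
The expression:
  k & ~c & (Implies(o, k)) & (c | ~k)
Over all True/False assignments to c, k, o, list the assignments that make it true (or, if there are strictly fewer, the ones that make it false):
is never true.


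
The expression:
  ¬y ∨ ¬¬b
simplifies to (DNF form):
b ∨ ¬y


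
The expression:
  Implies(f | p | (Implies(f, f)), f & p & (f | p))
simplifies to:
f & p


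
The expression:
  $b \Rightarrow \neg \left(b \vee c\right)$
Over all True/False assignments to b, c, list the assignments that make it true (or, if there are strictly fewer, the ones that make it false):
is true only for:
  b=False, c=False;
  b=False, c=True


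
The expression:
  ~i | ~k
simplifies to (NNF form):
~i | ~k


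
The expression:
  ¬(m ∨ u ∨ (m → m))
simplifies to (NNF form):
False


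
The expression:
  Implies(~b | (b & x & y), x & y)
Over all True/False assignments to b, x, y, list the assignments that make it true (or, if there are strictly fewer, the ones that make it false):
is false only for:
  b=False, x=False, y=False;
  b=False, x=False, y=True;
  b=False, x=True, y=False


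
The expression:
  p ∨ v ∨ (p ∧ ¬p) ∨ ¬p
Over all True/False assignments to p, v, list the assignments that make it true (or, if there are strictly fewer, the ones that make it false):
is always true.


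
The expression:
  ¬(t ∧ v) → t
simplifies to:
t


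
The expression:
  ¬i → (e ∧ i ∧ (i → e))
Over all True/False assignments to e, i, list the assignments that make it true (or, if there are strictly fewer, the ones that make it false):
is true only for:
  e=False, i=True;
  e=True, i=True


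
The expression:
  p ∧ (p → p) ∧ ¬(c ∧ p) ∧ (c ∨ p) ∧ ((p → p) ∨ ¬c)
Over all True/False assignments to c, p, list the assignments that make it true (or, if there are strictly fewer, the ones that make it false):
is true only for:
  c=False, p=True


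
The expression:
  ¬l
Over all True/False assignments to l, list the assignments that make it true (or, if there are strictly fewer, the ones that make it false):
is true only for:
  l=False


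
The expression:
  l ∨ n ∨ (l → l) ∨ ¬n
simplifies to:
True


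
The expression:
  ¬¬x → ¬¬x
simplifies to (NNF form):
True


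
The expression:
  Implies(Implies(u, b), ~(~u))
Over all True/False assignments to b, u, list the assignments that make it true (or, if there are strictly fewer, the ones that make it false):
is true only for:
  b=False, u=True;
  b=True, u=True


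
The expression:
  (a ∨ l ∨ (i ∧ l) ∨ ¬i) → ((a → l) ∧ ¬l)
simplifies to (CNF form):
¬a ∧ ¬l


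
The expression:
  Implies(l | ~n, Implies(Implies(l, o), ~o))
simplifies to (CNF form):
(n | ~o) & (~l | ~o)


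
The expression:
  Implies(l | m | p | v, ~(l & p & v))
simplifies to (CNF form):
~l | ~p | ~v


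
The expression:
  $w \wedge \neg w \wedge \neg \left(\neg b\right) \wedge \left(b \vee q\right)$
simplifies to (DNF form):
$\text{False}$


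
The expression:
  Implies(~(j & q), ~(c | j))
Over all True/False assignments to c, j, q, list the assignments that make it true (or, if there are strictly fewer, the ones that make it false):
is true only for:
  c=False, j=False, q=False;
  c=False, j=False, q=True;
  c=False, j=True, q=True;
  c=True, j=True, q=True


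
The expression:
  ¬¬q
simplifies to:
q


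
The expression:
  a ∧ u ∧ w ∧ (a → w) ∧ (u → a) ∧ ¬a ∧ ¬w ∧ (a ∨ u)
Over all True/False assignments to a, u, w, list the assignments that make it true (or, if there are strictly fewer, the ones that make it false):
is never true.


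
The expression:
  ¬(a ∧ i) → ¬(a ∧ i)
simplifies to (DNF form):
True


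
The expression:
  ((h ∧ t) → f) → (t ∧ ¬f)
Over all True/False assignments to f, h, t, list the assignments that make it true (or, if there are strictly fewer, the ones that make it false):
is true only for:
  f=False, h=False, t=True;
  f=False, h=True, t=True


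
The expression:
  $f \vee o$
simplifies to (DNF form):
$f \vee o$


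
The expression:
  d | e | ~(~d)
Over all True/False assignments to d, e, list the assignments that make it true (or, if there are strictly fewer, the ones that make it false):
is false only for:
  d=False, e=False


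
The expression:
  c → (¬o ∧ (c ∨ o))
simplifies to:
¬c ∨ ¬o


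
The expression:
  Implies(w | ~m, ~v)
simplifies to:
~v | (m & ~w)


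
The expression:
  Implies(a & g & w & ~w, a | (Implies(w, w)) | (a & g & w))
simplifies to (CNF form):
True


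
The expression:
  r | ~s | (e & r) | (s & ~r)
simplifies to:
True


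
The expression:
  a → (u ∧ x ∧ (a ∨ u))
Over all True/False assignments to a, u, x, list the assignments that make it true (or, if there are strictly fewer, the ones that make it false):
is false only for:
  a=True, u=False, x=False;
  a=True, u=False, x=True;
  a=True, u=True, x=False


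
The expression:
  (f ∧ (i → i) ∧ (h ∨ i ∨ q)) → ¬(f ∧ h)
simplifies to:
¬f ∨ ¬h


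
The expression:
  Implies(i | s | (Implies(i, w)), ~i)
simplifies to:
~i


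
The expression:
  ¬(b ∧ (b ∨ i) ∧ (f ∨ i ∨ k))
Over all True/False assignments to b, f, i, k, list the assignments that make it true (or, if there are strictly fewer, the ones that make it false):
is false only for:
  b=True, f=False, i=False, k=True;
  b=True, f=False, i=True, k=False;
  b=True, f=False, i=True, k=True;
  b=True, f=True, i=False, k=False;
  b=True, f=True, i=False, k=True;
  b=True, f=True, i=True, k=False;
  b=True, f=True, i=True, k=True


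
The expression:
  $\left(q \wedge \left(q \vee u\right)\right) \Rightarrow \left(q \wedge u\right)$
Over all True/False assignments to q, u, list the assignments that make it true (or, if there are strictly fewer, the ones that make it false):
is false only for:
  q=True, u=False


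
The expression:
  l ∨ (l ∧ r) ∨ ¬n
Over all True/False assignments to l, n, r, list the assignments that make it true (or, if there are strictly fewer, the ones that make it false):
is false only for:
  l=False, n=True, r=False;
  l=False, n=True, r=True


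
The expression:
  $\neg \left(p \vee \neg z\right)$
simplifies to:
$z \wedge \neg p$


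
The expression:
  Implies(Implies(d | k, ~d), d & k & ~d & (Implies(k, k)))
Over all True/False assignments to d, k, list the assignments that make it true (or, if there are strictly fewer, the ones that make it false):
is true only for:
  d=True, k=False;
  d=True, k=True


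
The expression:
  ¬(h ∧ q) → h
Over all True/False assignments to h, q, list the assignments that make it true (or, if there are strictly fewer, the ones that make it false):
is true only for:
  h=True, q=False;
  h=True, q=True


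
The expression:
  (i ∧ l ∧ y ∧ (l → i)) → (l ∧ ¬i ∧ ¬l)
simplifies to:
¬i ∨ ¬l ∨ ¬y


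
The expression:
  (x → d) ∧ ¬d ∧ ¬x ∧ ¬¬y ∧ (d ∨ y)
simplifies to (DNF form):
y ∧ ¬d ∧ ¬x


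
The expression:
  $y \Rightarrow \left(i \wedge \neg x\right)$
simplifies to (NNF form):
$\left(i \wedge \neg x\right) \vee \neg y$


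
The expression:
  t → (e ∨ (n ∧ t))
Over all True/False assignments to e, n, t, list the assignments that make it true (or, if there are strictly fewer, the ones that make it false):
is false only for:
  e=False, n=False, t=True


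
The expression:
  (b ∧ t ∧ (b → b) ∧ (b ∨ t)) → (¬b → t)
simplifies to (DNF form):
True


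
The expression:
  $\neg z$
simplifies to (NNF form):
$\neg z$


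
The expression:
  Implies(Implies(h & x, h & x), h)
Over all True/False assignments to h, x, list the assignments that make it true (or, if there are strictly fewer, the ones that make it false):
is true only for:
  h=True, x=False;
  h=True, x=True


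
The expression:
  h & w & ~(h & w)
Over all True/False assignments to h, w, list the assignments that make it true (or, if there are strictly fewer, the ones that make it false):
is never true.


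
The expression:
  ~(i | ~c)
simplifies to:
c & ~i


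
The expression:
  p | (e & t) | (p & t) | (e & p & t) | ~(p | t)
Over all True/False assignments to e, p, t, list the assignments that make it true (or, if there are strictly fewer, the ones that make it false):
is false only for:
  e=False, p=False, t=True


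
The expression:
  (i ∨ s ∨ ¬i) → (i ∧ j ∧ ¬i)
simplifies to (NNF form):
False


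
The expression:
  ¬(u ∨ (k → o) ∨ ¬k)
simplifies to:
k ∧ ¬o ∧ ¬u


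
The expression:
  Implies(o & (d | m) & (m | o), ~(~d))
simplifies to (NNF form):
d | ~m | ~o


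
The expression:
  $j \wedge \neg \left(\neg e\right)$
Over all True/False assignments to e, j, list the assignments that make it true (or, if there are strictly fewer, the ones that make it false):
is true only for:
  e=True, j=True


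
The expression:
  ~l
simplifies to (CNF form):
~l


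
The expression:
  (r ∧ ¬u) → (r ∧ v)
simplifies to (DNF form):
u ∨ v ∨ ¬r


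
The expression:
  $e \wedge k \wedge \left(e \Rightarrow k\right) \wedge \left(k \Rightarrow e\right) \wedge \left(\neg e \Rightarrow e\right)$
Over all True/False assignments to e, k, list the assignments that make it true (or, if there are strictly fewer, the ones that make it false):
is true only for:
  e=True, k=True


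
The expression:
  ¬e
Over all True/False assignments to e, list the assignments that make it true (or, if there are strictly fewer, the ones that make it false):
is true only for:
  e=False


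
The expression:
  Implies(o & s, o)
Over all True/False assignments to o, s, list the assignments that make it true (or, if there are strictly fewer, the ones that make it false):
is always true.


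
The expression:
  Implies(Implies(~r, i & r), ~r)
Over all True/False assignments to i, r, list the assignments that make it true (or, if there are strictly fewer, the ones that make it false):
is true only for:
  i=False, r=False;
  i=True, r=False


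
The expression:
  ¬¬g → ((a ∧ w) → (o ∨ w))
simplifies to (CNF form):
True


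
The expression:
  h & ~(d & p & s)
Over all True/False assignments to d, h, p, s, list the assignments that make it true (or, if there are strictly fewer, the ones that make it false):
is true only for:
  d=False, h=True, p=False, s=False;
  d=False, h=True, p=False, s=True;
  d=False, h=True, p=True, s=False;
  d=False, h=True, p=True, s=True;
  d=True, h=True, p=False, s=False;
  d=True, h=True, p=False, s=True;
  d=True, h=True, p=True, s=False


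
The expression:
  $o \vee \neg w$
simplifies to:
$o \vee \neg w$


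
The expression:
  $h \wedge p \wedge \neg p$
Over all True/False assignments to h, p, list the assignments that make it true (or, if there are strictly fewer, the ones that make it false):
is never true.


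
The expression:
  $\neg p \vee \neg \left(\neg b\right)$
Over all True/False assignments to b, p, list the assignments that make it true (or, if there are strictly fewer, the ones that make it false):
is false only for:
  b=False, p=True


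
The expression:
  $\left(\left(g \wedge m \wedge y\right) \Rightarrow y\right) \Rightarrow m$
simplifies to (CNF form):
$m$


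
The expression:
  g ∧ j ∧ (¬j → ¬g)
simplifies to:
g ∧ j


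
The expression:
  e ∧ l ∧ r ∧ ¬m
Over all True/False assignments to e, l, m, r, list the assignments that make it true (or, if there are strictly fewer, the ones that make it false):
is true only for:
  e=True, l=True, m=False, r=True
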